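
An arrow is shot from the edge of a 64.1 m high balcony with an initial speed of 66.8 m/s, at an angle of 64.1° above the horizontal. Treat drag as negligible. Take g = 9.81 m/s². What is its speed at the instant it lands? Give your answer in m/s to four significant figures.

Resolve: vₓ = 66.80 cos 64.1° = 29.18 m/s and v_y0 = 66.80 sin 64.1° = 60.09 m/s.
Vertical motion (up positive, ground at y = 0): 4.905 t² − (60.09) t − 64.1 = 0, so t = (60.09 + √(60.09² + 2·9.81·64.1)) / 9.81 = (60.09 + 69.77) / 9.81 = 13.24 s.
Vertical velocity at impact: v_y = v_y0 − g t = 60.09 − 9.81 × 13.24 = −69.77 m/s.
Speed: |v| = √(vₓ² + v_y²) = √(29.18² + 69.77²) = 75.63 m/s.

75.63 m/s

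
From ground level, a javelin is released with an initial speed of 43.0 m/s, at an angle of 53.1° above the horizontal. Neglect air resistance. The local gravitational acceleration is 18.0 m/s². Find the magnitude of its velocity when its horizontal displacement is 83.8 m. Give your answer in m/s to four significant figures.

35.28 m/s

Components: vₓ = 43.00 cos 53.1° = 25.82 m/s, v_y0 = 43.00 sin 53.1° = 34.39 m/s.
Time to reach x = 83.8 m: t = x/vₓ = 83.8/25.82 = 3.246 s.
Vertical velocity there: v_y = v_y0 − g t = 34.39 − 18.0 × 3.246 = −24.04 m/s.
Speed: √(vₓ² + v_y²) = √(25.82² + 24.04²) = 35.28 m/s.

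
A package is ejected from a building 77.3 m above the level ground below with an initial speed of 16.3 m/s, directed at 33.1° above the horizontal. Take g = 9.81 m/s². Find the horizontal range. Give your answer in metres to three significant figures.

68.0 m

Components: vₓ = 16.30 cos 33.1° = 13.65 m/s, v_y0 = 16.30 sin 33.1° = 8.901 m/s.
The projectile lands when y = 77.3 + (8.901) t − ½·9.81·t² = 0. Positive root: t = (8.901 + √(8.901² + 2·9.81·77.3)) / 9.81 = (8.901 + 39.95) / 9.81 = 4.980 s.
Horizontal distance: R = vₓ t = 13.65 × 4.980 = 68.00 m.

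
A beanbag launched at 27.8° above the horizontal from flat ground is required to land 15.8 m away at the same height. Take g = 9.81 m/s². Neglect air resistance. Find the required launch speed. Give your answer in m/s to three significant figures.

From R = (v₀² / g) sin 2θ: v₀ = √(gR / sin 2θ).
v₀ = √(9.81 × 15.8 / sin 55.60°) = √(155.0 / 0.8251) = √187.85 = 13.71 m/s.

13.7 m/s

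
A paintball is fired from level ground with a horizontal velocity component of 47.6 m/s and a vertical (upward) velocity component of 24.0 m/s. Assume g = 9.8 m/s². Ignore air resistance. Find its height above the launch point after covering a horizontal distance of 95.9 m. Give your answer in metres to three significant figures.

Time to reach x = 95.9 m: t = x/vₓ = 95.9/47.60 = 2.015 s.
Height: y = v_y0 t − ½ g t² = 24.00 × 2.015 − 4.900 × 2.015² = 48.35 − 19.89 = 28.46 m.

28.5 m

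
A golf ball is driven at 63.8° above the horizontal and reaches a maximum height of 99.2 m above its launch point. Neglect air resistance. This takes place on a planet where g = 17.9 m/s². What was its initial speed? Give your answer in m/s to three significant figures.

At the peak v_y = 0, so v_y0 = √(2gH) = √(2 × 17.9 × 99.2) = 59.59 m/s.
v_y0 = v₀ sin θ ⇒ v₀ = 59.59 / sin 63.8° = 66.42 m/s.

66.4 m/s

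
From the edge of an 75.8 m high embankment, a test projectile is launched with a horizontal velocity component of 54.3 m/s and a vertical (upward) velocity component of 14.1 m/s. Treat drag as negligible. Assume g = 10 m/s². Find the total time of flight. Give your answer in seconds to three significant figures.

5.55 s

The projectile lands when y = 75.8 + (14.10) t − ½·10.0·t² = 0. Positive root: t = (14.10 + √(14.10² + 2·10.0·75.8)) / 10.0 = (14.10 + 41.41) / 10.0 = 5.551 s.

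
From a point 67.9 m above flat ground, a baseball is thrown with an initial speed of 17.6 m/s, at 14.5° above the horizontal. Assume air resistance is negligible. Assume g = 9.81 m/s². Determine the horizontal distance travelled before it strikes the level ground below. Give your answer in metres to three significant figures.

71.5 m

Resolve: vₓ = 17.60 cos 14.5° = 17.04 m/s and v_y0 = 17.60 sin 14.5° = 4.407 m/s.
The projectile lands when y = 67.9 + (4.407) t − ½·9.81·t² = 0. Positive root: t = (4.407 + √(4.407² + 2·9.81·67.9)) / 9.81 = (4.407 + 36.76) / 9.81 = 4.197 s.
Horizontal distance: R = vₓ t = 17.04 × 4.197 = 71.51 m.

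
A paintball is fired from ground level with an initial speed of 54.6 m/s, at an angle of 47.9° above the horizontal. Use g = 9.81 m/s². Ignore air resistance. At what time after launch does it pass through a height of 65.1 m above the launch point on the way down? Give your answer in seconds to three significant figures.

6.07 s

Resolve: vₓ = 54.60 cos 47.9° = 36.61 m/s and v_y0 = 54.60 sin 47.9° = 40.51 m/s.
Set y = v_y0 t − ½ g t² = 65.1: 4.905 t² − 40.51 t + 65.1 = 0.
t = [40.51 ± √(40.51² − 2·9.81·65.1)] / 9.81 = (40.51 ± 19.08) / 9.81, so t = 2.185 s or t = 6.074 s.
The descending-branch root is 6.074 s.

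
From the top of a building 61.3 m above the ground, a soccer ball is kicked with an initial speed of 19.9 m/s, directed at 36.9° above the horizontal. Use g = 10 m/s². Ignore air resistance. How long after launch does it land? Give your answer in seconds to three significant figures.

Resolve: vₓ = 19.90 cos 36.9° = 15.91 m/s and v_y0 = 19.90 sin 36.9° = 11.95 m/s.
Vertical motion (up positive, ground at y = 0): 5.000 t² − (11.95) t − 61.3 = 0, so t = (11.95 + √(11.95² + 2·10.0·61.3)) / 10.0 = (11.95 + 37.00) / 10.0 = 4.895 s.

4.89 s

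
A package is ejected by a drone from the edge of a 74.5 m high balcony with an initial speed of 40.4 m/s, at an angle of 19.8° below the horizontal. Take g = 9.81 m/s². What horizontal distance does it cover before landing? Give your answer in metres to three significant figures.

Resolve: vₓ = 40.40 cos 19.8° = 38.01 m/s and v_y0 = −13.69 m/s (downward).
With up positive and y = 0 at the ground: y(t) = 74.5 + (−13.69) t − 4.905 t². Setting y = 0 and taking the positive root: t = [−13.69 + √(13.69² + 2·9.81·74.5)] / 9.81 = (−13.69 + 40.61) / 9.81 = 2.744 s.
Horizontal distance: R = vₓ t = 38.01 × 2.744 = 104.3 m.

104 m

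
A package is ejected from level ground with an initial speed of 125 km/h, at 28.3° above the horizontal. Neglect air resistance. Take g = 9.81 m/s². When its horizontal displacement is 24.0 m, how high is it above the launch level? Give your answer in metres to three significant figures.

Convert: 125 km/h = 125/3.6 = 34.72 m/s.
vₓ = 34.72 cos 28.3° = 30.57 m/s; v_y0 = 34.72 sin 28.3° = 16.46 m/s.
x = vₓ t ⇒ t = 24.0/30.57 = 0.7850 s.
Height: y = v_y0 t − ½ g t² = 16.46 × 0.7850 − 4.905 × 0.7850² = 12.92 − 3.023 = 9.900 m.

9.90 m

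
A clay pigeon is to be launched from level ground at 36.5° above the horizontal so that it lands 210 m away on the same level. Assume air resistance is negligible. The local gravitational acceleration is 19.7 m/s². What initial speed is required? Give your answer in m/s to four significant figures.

65.77 m/s

On level ground R = v₀² sin 2θ / g ⇒ v₀ = √(gR / sin 2θ).
v₀ = √(19.7 × 210 / sin 73.00°) = √(4137 / 0.9563) = √4326.0 = 65.77 m/s.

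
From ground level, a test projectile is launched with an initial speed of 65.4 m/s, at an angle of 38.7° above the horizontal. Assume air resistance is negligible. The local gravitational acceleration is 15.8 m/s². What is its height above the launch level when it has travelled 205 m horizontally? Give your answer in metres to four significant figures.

36.79 m

Components: vₓ = 65.40 cos 38.7° = 51.04 m/s, v_y0 = 65.40 sin 38.7° = 40.89 m/s.
Time to reach x = 205 m: t = x/vₓ = 205/51.04 = 4.016 s.
Height: y = v_y0 t − ½ g t² = 40.89 × 4.016 − 7.900 × 4.016² = 164.2 − 127.4 = 36.79 m.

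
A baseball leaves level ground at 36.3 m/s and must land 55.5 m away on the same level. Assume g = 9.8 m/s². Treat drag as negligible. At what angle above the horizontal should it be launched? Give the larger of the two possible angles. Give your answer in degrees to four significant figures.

77.81°

Level-ground range R = v₀² sin(2θ)/g ⇒ sin(2θ) = gR/v₀² = 9.80 × 55.5 / 36.3² = 0.4128.
2θ = 24.38° or 180° − 24.38° = 155.6°, so θ = 12.19° or 77.81°.
The larger angle is 77.81°.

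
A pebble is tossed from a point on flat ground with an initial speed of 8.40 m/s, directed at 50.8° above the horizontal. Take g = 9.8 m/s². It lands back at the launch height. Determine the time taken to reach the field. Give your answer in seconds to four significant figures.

Components: vₓ = 8.400 cos 50.8° = 5.309 m/s, v_y0 = 8.400 sin 50.8° = 6.510 m/s.
Time of flight on level ground: T = 2 v_y0 / g = 2 × 6.510 / 9.80 = 1.328 s.

1.328 s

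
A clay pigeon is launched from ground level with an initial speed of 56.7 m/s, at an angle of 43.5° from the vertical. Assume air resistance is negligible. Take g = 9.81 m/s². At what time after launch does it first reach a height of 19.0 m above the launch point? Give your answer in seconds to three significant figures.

Resolve: vₓ = 56.70 sin 43.5° = 39.03 m/s and v_y0 = 56.70 cos 43.5° = 41.13 m/s.
Set y = v_y0 t − ½ g t² = 19.0: 4.905 t² − 41.13 t + 19.0 = 0.
Quadratic formula: t = (41.13 ± √1318.8) / 9.81 = (41.13 ± 36.32) / 9.81 → t = 0.4907 s or 7.894 s.
The first (ascending) time is 0.4907 s.

0.491 s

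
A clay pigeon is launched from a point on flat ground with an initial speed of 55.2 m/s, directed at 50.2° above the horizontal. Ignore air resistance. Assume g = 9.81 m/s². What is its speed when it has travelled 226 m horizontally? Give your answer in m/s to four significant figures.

Components: vₓ = 55.20 cos 50.2° = 35.33 m/s, v_y0 = 55.20 sin 50.2° = 42.41 m/s.
x = vₓ t ⇒ t = 226/35.33 = 6.396 s.
Vertical velocity there: v_y = v_y0 − g t = 42.41 − 9.81 × 6.396 = −20.34 m/s.
Speed: √(vₓ² + v_y²) = √(35.33² + 20.34²) = 40.77 m/s.

40.77 m/s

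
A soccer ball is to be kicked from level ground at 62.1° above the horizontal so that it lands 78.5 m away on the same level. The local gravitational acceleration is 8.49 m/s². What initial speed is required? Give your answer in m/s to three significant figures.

On level ground R = v₀² sin 2θ / g ⇒ v₀ = √(gR / sin 2θ).
v₀ = √(8.49 × 78.5 / sin 124.2°) = √(666.5 / 0.8271) = √805.80 = 28.39 m/s.

28.4 m/s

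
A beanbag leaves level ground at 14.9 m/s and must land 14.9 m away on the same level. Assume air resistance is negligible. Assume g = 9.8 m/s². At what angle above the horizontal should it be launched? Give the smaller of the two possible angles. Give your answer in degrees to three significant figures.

R = v₀² sin 2θ / g gives sin 2θ = gR/v₀² = 9.80·14.9/14.9² = 0.6577.
2θ = 41.13° or 180° − 41.13° = 138.9°, so θ = 20.56° or 69.44°.
The smaller angle is 20.56°.

20.6°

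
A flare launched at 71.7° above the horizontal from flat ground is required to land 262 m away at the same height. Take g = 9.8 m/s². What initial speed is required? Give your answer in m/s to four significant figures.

From R = (v₀² / g) sin 2θ: v₀ = √(gR / sin 2θ).
v₀ = √(9.80 × 262 / sin 143.4°) = √(2568 / 0.5962) = √4306.4 = 65.62 m/s.

65.62 m/s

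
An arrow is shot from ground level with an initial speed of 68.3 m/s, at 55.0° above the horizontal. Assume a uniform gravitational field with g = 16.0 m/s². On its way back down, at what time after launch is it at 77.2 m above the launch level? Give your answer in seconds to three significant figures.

5.10 s

vₓ = 68.30 cos 55.0° = 39.18 m/s; v_y0 = 68.30 sin 55.0° = 55.95 m/s.
Set y = v_y0 t − ½ g t² = 77.2: 8.000 t² − 55.95 t + 77.2 = 0.
t = [55.95 ± √(55.95² − 2·16.0·77.2)] / 16.0 = (55.95 ± 25.69) / 16.0, so t = 1.891 s or t = 5.102 s.
The descending-branch root is 5.102 s.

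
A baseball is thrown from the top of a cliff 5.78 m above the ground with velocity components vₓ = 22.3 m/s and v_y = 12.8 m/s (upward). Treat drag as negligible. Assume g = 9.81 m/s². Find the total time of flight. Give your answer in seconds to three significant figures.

3.00 s

The projectile lands when y = 5.78 + (12.80) t − ½·9.81·t² = 0. Positive root: t = (12.80 + √(12.80² + 2·9.81·5.78)) / 9.81 = (12.80 + 16.65) / 9.81 = 3.002 s.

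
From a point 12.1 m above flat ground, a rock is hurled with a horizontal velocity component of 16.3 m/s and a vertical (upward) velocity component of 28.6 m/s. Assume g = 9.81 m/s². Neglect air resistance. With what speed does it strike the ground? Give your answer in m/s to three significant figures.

Vertical motion (up positive, ground at y = 0): 4.905 t² − (28.60) t − 12.1 = 0, so t = (28.60 + √(28.60² + 2·9.81·12.1)) / 9.81 = (28.60 + 32.49) / 9.81 = 6.227 s.
Vertical velocity at impact: v_y = v_y0 − g t = 28.60 − 9.81 × 6.227 = −32.49 m/s.
Speed: |v| = √(vₓ² + v_y²) = √(16.30² + 32.49²) = 36.35 m/s.

36.3 m/s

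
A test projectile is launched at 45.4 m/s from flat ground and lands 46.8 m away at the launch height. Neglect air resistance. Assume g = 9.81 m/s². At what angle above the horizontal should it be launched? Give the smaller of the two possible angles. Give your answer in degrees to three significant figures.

From R = (v₀²/g) sin 2θ: sin 2θ = 9.81 × 46.8 / 2061.2 = 0.2227.
2θ = 12.87° or 180° − 12.87° = 167.1°, so θ = 6.435° or 83.56°.
The smaller angle is 6.435°.

6.44°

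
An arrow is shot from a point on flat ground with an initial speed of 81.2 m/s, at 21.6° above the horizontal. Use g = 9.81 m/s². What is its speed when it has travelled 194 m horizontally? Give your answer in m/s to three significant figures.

Horizontal component vₓ = 81.20 cos 21.6° = 75.50 m/s; vertical v_y0 = 81.20 sin 21.6° = 29.89 m/s.
At x = 194 m, t = x/vₓ = 194/75.50 = 2.570 s.
Vertical velocity there: v_y = v_y0 − g t = 29.89 − 9.81 × 2.570 = 4.684 m/s.
Speed: √(vₓ² + v_y²) = √(75.50² + 4.684²) = 75.64 m/s.

75.6 m/s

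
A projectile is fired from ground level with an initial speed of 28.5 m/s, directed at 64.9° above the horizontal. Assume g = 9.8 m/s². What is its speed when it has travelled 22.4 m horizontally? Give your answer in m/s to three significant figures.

14.3 m/s

Resolve: vₓ = 28.50 cos 64.9° = 12.09 m/s and v_y0 = 28.50 sin 64.9° = 25.81 m/s.
Time to reach x = 22.4 m: t = x/vₓ = 22.4/12.09 = 1.853 s.
Vertical velocity there: v_y = v_y0 − g t = 25.81 − 9.80 × 1.853 = 7.651 m/s.
Speed: √(vₓ² + v_y²) = √(12.09² + 7.651²) = 14.31 m/s.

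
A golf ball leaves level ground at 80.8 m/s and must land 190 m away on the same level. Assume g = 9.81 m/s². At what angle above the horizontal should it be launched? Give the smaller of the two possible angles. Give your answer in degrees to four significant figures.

8.294°

R = v₀² sin 2θ / g gives sin 2θ = gR/v₀² = 9.81·190/80.8² = 0.2855.
2θ = 16.59° or 180° − 16.59° = 163.4°, so θ = 8.294° or 81.71°.
The smaller angle is 8.294°.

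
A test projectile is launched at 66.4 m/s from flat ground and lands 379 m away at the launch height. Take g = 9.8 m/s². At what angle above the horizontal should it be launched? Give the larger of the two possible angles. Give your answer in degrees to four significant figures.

Level-ground range R = v₀² sin(2θ)/g ⇒ sin(2θ) = gR/v₀² = 9.80 × 379 / 66.4² = 0.8424.
2θ = 57.40° or 180° − 57.40° = 122.6°, so θ = 28.70° or 61.30°.
The larger angle is 61.30°.

61.30°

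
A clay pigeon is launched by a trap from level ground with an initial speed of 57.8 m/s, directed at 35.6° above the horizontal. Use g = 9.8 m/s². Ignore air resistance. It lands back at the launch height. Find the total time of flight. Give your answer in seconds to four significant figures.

6.867 s

vₓ = 57.80 cos 35.6° = 47.00 m/s; v_y0 = 57.80 sin 35.6° = 33.65 m/s.
It returns to y = 0 when t = 2 v_y0 / g = 2(33.65)/9.80 = 6.867 s.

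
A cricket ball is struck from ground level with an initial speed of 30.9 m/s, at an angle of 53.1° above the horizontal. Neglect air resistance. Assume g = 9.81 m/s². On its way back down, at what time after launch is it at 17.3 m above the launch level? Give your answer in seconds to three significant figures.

4.20 s

Resolve: vₓ = 30.90 cos 53.1° = 18.55 m/s and v_y0 = 30.90 sin 53.1° = 24.71 m/s.
Require v_y0 t − ½ g t² = 17.3, i.e. 4.905 t² − 24.71 t + 17.3 = 0.
t = [24.71 ± √(24.71² − 2·9.81·17.3)] / 9.81 = (24.71 ± 16.47) / 9.81, so t = 0.8403 s or t = 4.198 s.
The descending-branch root is 4.198 s.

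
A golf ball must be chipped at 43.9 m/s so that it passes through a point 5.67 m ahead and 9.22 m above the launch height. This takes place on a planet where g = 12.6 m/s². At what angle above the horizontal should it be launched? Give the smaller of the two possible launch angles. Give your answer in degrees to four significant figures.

59.51°

Trajectory: y = x tanθ − g x² (1 + tan²θ)/(2v₀²). With x = 5.67, y = 9.22, v₀ = 43.9, g = 12.6:
0.1051 tan²θ − 5.67 tanθ + (9.325) = 0.
tanθ = [5.67 ± √(5.67² − 4 × 0.1051 × (9.325))] / (2 × 0.1051) = (5.67 ± 5.313) / 0.2102, giving tanθ = 1.698 or 52.25.
θ = 59.51° or 88.90°; the smaller is 59.51°.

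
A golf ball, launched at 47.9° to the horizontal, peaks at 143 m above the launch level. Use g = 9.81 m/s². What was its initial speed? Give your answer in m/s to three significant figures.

At the peak v_y = 0, so v_y0 = √(2gH) = √(2 × 9.81 × 143) = 52.97 m/s.
v_y0 = v₀ sin θ ⇒ v₀ = 52.97 / sin 47.9° = 71.39 m/s.

71.4 m/s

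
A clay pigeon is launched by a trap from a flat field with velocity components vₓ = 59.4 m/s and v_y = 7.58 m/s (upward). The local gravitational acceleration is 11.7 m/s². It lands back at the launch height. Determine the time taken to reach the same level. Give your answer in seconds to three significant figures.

Time of flight on level ground: T = 2 v_y0 / g = 2 × 7.580 / 11.7 = 1.296 s.

1.30 s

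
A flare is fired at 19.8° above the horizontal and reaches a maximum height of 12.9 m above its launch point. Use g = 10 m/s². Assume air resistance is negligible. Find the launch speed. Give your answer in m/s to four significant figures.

47.42 m/s

At the peak v_y = 0, so v_y0 = √(2gH) = √(2 × 10.0 × 12.9) = 16.06 m/s.
v_y0 = v₀ sin θ ⇒ v₀ = 16.06 / sin 19.8° = 47.42 m/s.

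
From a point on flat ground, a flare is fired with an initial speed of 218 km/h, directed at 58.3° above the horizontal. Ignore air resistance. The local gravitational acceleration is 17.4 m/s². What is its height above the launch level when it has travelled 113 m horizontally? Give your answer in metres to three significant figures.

Convert: 218 km/h = 218/3.6 = 60.56 m/s.
Resolve: vₓ = 60.56 cos 58.3° = 31.82 m/s and v_y0 = 60.56 sin 58.3° = 51.52 m/s.
At x = 113 m, t = x/vₓ = 113/31.82 = 3.551 s.
Height: y = v_y0 t − ½ g t² = 51.52 × 3.551 − 8.700 × 3.551² = 183.0 − 109.7 = 73.25 m.

73.2 m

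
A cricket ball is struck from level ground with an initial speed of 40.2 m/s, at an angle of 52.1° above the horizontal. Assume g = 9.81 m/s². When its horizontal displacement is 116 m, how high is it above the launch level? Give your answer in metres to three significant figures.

40.8 m

Components: vₓ = 40.20 cos 52.1° = 24.69 m/s, v_y0 = 40.20 sin 52.1° = 31.72 m/s.
x = vₓ t ⇒ t = 116/24.69 = 4.697 s.
Height: y = v_y0 t − ½ g t² = 31.72 × 4.697 − 4.905 × 4.697² = 149.0 − 108.2 = 40.77 m.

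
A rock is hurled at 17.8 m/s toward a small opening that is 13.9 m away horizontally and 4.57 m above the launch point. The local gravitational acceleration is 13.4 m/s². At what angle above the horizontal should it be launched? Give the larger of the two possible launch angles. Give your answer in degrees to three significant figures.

68.8°

Trajectory: y = x tanθ − g x² (1 + tan²θ)/(2v₀²). With x = 13.9, y = 4.57, v₀ = 17.8, g = 13.4:
4.086 tan²θ − 13.9 tanθ + (8.656) = 0.
tanθ = [13.9 ± √(13.9² − 4 × 4.086 × (8.656))] / (2 × 4.086) = (13.9 ± 7.194) / 8.171, giving tanθ = 0.8207 or 2.581.
θ = 39.38° or 68.82°; the larger is 68.82°.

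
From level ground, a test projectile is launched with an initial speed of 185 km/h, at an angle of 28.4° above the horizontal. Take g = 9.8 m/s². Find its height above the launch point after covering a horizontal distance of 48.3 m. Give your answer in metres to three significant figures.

Convert: 185 km/h = 185/3.6 = 51.39 m/s.
Horizontal component vₓ = 51.39 cos 28.4° = 45.20 m/s; vertical v_y0 = 51.39 sin 28.4° = 24.44 m/s.
x = vₓ t ⇒ t = 48.3/45.20 = 1.068 s.
Height: y = v_y0 t − ½ g t² = 24.44 × 1.068 − 4.900 × 1.068² = 26.12 − 5.594 = 20.52 m.

20.5 m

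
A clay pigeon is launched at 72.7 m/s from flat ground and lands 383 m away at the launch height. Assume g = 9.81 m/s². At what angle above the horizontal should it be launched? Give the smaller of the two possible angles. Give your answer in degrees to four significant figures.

R = v₀² sin 2θ / g gives sin 2θ = gR/v₀² = 9.81·383/72.7² = 0.7109.
2θ = 45.31° or 180° − 45.31° = 134.7°, so θ = 22.65° or 67.35°.
The smaller angle is 22.65°.

22.65°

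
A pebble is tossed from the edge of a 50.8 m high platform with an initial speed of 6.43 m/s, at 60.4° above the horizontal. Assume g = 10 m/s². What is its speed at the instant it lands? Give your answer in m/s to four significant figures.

Resolve: vₓ = 6.430 cos 60.4° = 3.176 m/s and v_y0 = 6.430 sin 60.4° = 5.591 m/s.
With up positive and y = 0 at the ground: y(t) = 50.8 + (5.591) t − 5.000 t². Setting y = 0 and taking the positive root: t = [5.591 + √(5.591² + 2·10.0·50.8)] / 10.0 = (5.591 + 32.36) / 10.0 = 3.795 s.
Vertical velocity at impact: v_y = v_y0 − g t = 5.591 − 10.0 × 3.795 = −32.36 m/s.
Speed: |v| = √(vₓ² + v_y²) = √(3.176² + 32.36²) = 32.52 m/s.

32.52 m/s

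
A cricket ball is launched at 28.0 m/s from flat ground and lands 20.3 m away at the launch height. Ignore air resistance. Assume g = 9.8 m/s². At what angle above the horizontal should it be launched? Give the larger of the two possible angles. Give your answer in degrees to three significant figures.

From R = (v₀²/g) sin 2θ: sin 2θ = 9.80 × 20.3 / 784.00 = 0.2538.
2θ = 14.70° or 180° − 14.70° = 165.3°, so θ = 7.350° or 82.65°.
The larger angle is 82.65°.

82.7°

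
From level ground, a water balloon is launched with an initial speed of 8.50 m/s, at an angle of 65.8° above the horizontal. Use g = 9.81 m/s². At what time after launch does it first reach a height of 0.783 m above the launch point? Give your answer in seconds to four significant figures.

0.1084 s

Resolve: vₓ = 8.500 cos 65.8° = 3.484 m/s and v_y0 = 8.500 sin 65.8° = 7.753 m/s.
Set y = v_y0 t − ½ g t² = 0.783: 4.905 t² − 7.753 t + 0.783 = 0.
Quadratic formula: t = (7.753 ± √44.747) / 9.81 = (7.753 ± 6.689) / 9.81 → t = 0.1084 s or 1.472 s.
The first (ascending) time is 0.1084 s.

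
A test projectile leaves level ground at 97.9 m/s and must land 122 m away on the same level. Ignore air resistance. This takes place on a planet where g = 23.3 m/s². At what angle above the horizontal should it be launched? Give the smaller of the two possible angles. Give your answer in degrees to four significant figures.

Level-ground range R = v₀² sin(2θ)/g ⇒ sin(2θ) = gR/v₀² = 23.3 × 122 / 97.9² = 0.2966.
2θ = 17.25° or 180° − 17.25° = 162.7°, so θ = 8.626° or 81.37°.
The smaller angle is 8.626°.

8.626°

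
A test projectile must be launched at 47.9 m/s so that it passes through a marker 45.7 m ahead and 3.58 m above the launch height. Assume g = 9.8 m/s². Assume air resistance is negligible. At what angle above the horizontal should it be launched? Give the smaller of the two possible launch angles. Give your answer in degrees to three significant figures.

Trajectory: y = x tanθ − g x² (1 + tan²θ)/(2v₀²). With x = 45.7, y = 3.58, v₀ = 47.9, g = 9.80:
4.460 tan²θ − 45.7 tanθ + (8.040) = 0.
tanθ = [45.7 ± √(45.7² − 4 × 4.460 × (8.040))] / (2 × 4.460) = (45.7 ± 44.10) / 8.920, giving tanθ = 0.1791 or 10.07.
θ = 10.15° or 84.33°; the smaller is 10.15°.

10.2°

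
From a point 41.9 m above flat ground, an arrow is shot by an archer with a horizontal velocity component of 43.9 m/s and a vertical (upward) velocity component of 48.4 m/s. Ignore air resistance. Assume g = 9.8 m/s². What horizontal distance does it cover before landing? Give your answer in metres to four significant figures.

With up positive and y = 0 at the ground: y(t) = 41.9 + (48.40) t − 4.900 t². Setting y = 0 and taking the positive root: t = [48.40 + √(48.40² + 2·9.80·41.9)] / 9.80 = (48.40 + 56.25) / 9.80 = 10.68 s.
Horizontal distance: R = vₓ t = 43.90 × 10.68 = 468.8 m.

468.8 m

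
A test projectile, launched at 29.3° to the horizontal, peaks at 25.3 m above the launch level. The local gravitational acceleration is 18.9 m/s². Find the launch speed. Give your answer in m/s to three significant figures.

At the peak v_y = 0, so v_y0 = √(2gH) = √(2 × 18.9 × 25.3) = 30.92 m/s.
v_y0 = v₀ sin θ ⇒ v₀ = 30.92 / sin 29.3° = 63.19 m/s.

63.2 m/s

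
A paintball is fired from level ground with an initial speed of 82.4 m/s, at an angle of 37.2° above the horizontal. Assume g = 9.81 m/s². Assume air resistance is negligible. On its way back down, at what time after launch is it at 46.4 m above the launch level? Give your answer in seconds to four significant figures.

vₓ = 82.40 cos 37.2° = 65.63 m/s; v_y0 = 82.40 sin 37.2° = 49.82 m/s.
Require v_y0 t − ½ g t² = 46.4, i.e. 4.905 t² − 49.82 t + 46.4 = 0.
t = [49.82 ± √(49.82² − 2·9.81·46.4)] / 9.81 = (49.82 ± 39.64) / 9.81, so t = 1.037 s or t = 9.119 s.
The descending-branch root is 9.119 s.

9.119 s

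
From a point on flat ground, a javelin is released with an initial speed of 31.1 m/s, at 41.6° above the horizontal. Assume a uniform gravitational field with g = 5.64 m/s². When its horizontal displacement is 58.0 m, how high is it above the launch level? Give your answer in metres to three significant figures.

34.0 m

Resolve: vₓ = 31.10 cos 41.6° = 23.26 m/s and v_y0 = 31.10 sin 41.6° = 20.65 m/s.
x = vₓ t ⇒ t = 58.0/23.26 = 2.494 s.
Height: y = v_y0 t − ½ g t² = 20.65 × 2.494 − 2.820 × 2.494² = 51.49 − 17.54 = 33.96 m.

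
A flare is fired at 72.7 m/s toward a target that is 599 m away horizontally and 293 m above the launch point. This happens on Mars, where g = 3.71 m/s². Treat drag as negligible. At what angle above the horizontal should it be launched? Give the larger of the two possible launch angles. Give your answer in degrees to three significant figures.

75.6°

Trajectory: y = x tanθ − g x² (1 + tan²θ)/(2v₀²). With x = 599, y = 293, v₀ = 72.7, g = 3.71:
125.9 tan²θ − 599 tanθ + (418.9) = 0.
tanθ = [599 ± √(599² − 4 × 125.9 × (418.9))] / (2 × 125.9) = (599 ± 384.4) / 251.9, giving tanθ = 0.8520 or 3.905.
θ = 40.43° or 75.63°; the larger is 75.63°.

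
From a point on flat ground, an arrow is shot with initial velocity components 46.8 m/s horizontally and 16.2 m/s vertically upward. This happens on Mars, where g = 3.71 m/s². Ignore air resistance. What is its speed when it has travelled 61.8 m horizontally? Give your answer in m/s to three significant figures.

x = vₓ t ⇒ t = 61.8/46.80 = 1.321 s.
Vertical velocity there: v_y = v_y0 − g t = 16.20 − 3.71 × 1.321 = 11.30 m/s.
Speed: √(vₓ² + v_y²) = √(46.80² + 11.30²) = 48.15 m/s.

48.1 m/s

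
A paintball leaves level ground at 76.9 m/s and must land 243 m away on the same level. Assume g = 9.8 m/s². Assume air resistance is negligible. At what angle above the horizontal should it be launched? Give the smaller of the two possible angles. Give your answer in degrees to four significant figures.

11.87°

R = v₀² sin 2θ / g gives sin 2θ = gR/v₀² = 9.80·243/76.9² = 0.4027.
2θ = 23.75° or 180° − 23.75° = 156.3°, so θ = 11.87° or 78.13°.
The smaller angle is 11.87°.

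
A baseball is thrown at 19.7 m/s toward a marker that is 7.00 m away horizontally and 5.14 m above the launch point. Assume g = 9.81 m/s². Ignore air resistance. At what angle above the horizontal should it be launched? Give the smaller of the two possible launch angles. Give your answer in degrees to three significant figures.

41.8°

Trajectory: y = x tanθ − g x² (1 + tan²θ)/(2v₀²). With x = 7.00, y = 5.14, v₀ = 19.7, g = 9.81:
0.6193 tan²θ − 7.00 tanθ + (5.759) = 0.
tanθ = [7.00 ± √(7.00² − 4 × 0.6193 × (5.759))] / (2 × 0.6193) = (7.00 ± 5.893) / 1.239, giving tanθ = 0.8934 or 10.41.
θ = 41.78° or 84.51°; the smaller is 41.78°.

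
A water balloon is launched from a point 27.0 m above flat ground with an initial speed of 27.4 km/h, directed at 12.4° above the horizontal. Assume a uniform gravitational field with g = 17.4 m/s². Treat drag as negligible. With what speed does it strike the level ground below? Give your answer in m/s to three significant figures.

31.6 m/s

Convert: 27.4 km/h = 27.4/3.6 = 7.611 m/s.
Components: vₓ = 7.611 cos 12.4° = 7.434 m/s, v_y0 = 7.611 sin 12.4° = 1.634 m/s.
The projectile lands when y = 27.0 + (1.634) t − ½·17.4·t² = 0. Positive root: t = (1.634 + √(1.634² + 2·17.4·27.0)) / 17.4 = (1.634 + 30.70) / 17.4 = 1.858 s.
Vertical velocity at impact: v_y = v_y0 − g t = 1.634 − 17.4 × 1.858 = −30.70 m/s.
Speed: |v| = √(vₓ² + v_y²) = √(7.434² + 30.70²) = 31.58 m/s.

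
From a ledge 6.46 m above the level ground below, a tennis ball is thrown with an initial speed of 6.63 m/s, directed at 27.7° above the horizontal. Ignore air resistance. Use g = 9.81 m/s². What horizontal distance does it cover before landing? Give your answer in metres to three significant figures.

8.83 m

Resolve: vₓ = 6.630 cos 27.7° = 5.870 m/s and v_y0 = 6.630 sin 27.7° = 3.082 m/s.
Vertical motion (up positive, ground at y = 0): 4.905 t² − (3.082) t − 6.46 = 0, so t = (3.082 + √(3.082² + 2·9.81·6.46)) / 9.81 = (3.082 + 11.67) / 9.81 = 1.504 s.
Horizontal distance: R = vₓ t = 5.870 × 1.504 = 8.829 m.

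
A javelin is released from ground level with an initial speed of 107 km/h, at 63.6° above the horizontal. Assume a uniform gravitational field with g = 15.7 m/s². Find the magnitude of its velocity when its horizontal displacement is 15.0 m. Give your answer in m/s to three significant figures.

15.9 m/s

Convert: 107 km/h = 107/3.6 = 29.72 m/s.
Horizontal component vₓ = 29.72 cos 63.6° = 13.22 m/s; vertical v_y0 = 29.72 sin 63.6° = 26.62 m/s.
At x = 15.0 m, t = x/vₓ = 15.0/13.22 = 1.135 s.
Vertical velocity there: v_y = v_y0 − g t = 26.62 − 15.7 × 1.135 = 8.803 m/s.
Speed: √(vₓ² + v_y²) = √(13.22² + 8.803²) = 15.88 m/s.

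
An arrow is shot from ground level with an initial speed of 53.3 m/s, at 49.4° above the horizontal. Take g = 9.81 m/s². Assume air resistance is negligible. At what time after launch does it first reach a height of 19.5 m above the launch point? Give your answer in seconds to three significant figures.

vₓ = 53.30 cos 49.4° = 34.69 m/s; v_y0 = 53.30 sin 49.4° = 40.47 m/s.
Set y = v_y0 t − ½ g t² = 19.5: 4.905 t² − 40.47 t + 19.5 = 0.
t = [40.47 ± √(40.47² − 2·9.81·19.5)] / 9.81 = (40.47 ± 35.43) / 9.81, so t = 0.5139 s or t = 7.737 s.
The first (ascending) time is 0.5139 s.

0.514 s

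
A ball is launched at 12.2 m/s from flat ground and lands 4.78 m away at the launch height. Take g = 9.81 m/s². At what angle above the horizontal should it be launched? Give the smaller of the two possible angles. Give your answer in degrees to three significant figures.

9.18°

Level-ground range R = v₀² sin(2θ)/g ⇒ sin(2θ) = gR/v₀² = 9.81 × 4.78 / 12.2² = 0.3150.
2θ = 18.36° or 180° − 18.36° = 161.6°, so θ = 9.182° or 80.82°.
The smaller angle is 9.182°.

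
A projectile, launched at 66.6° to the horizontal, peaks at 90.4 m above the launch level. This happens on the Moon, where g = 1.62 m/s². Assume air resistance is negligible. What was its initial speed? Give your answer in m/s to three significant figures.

At the peak v_y = 0, so v_y0 = √(2gH) = √(2 × 1.62 × 90.4) = 17.11 m/s.
v_y0 = v₀ sin θ ⇒ v₀ = 17.11 / sin 66.6° = 18.65 m/s.

18.6 m/s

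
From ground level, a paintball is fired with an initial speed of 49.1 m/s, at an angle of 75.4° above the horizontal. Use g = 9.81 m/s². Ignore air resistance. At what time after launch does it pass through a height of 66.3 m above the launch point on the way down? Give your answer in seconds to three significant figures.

8.00 s

Resolve: vₓ = 49.10 cos 75.4° = 12.38 m/s and v_y0 = 49.10 sin 75.4° = 47.51 m/s.
Require v_y0 t − ½ g t² = 66.3, i.e. 4.905 t² − 47.51 t + 66.3 = 0.
t = [47.51 ± √(47.51² − 2·9.81·66.3)] / 9.81 = (47.51 ± 30.93) / 9.81, so t = 1.690 s or t = 7.997 s.
The descending-branch root is 7.997 s.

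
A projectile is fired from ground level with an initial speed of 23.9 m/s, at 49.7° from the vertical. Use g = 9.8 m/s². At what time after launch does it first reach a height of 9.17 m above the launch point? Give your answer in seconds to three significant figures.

vₓ = 23.90 sin 49.7° = 18.23 m/s; v_y0 = 23.90 cos 49.7° = 15.46 m/s.
Require v_y0 t − ½ g t² = 9.17, i.e. 4.900 t² − 15.46 t + 9.17 = 0.
Quadratic formula: t = (15.46 ± √59.226) / 9.80 = (15.46 ± 7.696) / 9.80 → t = 0.7921 s or 2.363 s.
The first (ascending) time is 0.7921 s.

0.792 s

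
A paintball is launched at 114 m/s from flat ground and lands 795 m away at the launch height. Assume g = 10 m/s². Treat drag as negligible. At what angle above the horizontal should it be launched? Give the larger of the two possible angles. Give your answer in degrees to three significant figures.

Level-ground range R = v₀² sin(2θ)/g ⇒ sin(2θ) = gR/v₀² = 10.0 × 795 / 114² = 0.6117.
2θ = 37.71° or 180° − 37.71° = 142.3°, so θ = 18.86° or 71.14°.
The larger angle is 71.14°.

71.1°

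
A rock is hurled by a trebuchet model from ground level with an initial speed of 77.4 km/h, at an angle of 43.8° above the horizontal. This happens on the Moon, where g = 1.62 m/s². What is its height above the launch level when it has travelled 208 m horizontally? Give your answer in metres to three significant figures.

Convert: 77.4 km/h = 77.4/3.6 = 21.50 m/s.
Resolve: vₓ = 21.50 cos 43.8° = 15.52 m/s and v_y0 = 21.50 sin 43.8° = 14.88 m/s.
x = vₓ t ⇒ t = 208/15.52 = 13.40 s.
Height: y = v_y0 t − ½ g t² = 14.88 × 13.40 − 0.8100 × 13.40² = 199.5 − 145.5 = 53.94 m.

53.9 m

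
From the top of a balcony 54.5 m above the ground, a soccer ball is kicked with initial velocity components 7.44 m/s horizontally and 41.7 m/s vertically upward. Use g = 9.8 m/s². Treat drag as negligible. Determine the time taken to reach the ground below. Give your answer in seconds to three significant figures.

With up positive and y = 0 at the ground: y(t) = 54.5 + (41.70) t − 4.900 t². Setting y = 0 and taking the positive root: t = [41.70 + √(41.70² + 2·9.80·54.5)] / 9.80 = (41.70 + 52.98) / 9.80 = 9.661 s.

9.66 s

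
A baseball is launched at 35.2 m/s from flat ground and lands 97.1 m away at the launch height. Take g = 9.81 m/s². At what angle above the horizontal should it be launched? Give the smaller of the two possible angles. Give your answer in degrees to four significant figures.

R = v₀² sin 2θ / g gives sin 2θ = gR/v₀² = 9.81·97.1/35.2² = 0.7688.
2θ = 50.24° or 180° − 50.24° = 129.8°, so θ = 25.12° or 64.88°.
The smaller angle is 25.12°.

25.12°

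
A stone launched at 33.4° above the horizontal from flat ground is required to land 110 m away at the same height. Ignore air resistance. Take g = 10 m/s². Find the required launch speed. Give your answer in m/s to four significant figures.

34.59 m/s

From R = (v₀² / g) sin 2θ: v₀ = √(gR / sin 2θ).
v₀ = √(10.0 × 110 / sin 66.80°) = √(1100 / 0.9191) = √1196.8 = 34.59 m/s.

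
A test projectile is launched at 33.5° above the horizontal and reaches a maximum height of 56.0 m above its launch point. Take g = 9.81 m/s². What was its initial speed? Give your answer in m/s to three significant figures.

At the peak v_y = 0, so v_y0 = √(2gH) = √(2 × 9.81 × 56.0) = 33.15 m/s.
v_y0 = v₀ sin θ ⇒ v₀ = 33.15 / sin 33.5° = 60.06 m/s.

60.1 m/s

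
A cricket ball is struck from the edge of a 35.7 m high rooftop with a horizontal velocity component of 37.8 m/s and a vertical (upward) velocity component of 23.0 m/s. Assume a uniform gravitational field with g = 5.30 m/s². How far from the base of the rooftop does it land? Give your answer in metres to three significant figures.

Vertical motion (up positive, ground at y = 0): 2.650 t² − (23.00) t − 35.7 = 0, so t = (23.00 + √(23.00² + 2·5.30·35.7)) / 5.30 = (23.00 + 30.12) / 5.30 = 10.02 s.
Horizontal distance: R = vₓ t = 37.80 × 10.02 = 378.9 m.

379 m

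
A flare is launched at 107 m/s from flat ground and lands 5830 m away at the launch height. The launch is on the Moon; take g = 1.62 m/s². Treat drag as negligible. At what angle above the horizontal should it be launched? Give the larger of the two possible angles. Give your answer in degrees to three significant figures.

62.2°

Level-ground range R = v₀² sin(2θ)/g ⇒ sin(2θ) = gR/v₀² = 1.62 × 5830 / 107² = 0.8249.
2θ = 55.58° or 180° − 55.58° = 124.4°, so θ = 27.79° or 62.21°.
The larger angle is 62.21°.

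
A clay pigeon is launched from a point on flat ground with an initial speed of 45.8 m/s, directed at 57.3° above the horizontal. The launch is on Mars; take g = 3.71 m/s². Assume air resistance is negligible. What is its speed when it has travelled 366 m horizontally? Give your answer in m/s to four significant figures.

29.65 m/s

Components: vₓ = 45.80 cos 57.3° = 24.74 m/s, v_y0 = 45.80 sin 57.3° = 38.54 m/s.
Time to reach x = 366 m: t = x/vₓ = 366/24.74 = 14.79 s.
Vertical velocity there: v_y = v_y0 − g t = 38.54 − 3.71 × 14.79 = −16.34 m/s.
Speed: √(vₓ² + v_y²) = √(24.74² + 16.34²) = 29.65 m/s.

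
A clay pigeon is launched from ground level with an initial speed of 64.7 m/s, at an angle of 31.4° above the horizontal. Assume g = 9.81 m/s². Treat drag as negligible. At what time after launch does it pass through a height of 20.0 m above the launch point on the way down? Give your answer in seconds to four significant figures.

6.217 s

Horizontal component vₓ = 64.70 cos 31.4° = 55.22 m/s; vertical v_y0 = 64.70 sin 31.4° = 33.71 m/s.
Set y = v_y0 t − ½ g t² = 20.0: 4.905 t² − 33.71 t + 20.0 = 0.
Quadratic formula: t = (33.71 ± √743.92) / 9.81 = (33.71 ± 27.27) / 9.81 → t = 0.6559 s or 6.217 s.
The descending-branch root is 6.217 s.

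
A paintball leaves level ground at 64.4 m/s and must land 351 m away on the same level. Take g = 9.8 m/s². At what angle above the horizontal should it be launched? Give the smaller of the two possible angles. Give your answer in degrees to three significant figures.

28.0°

Level-ground range R = v₀² sin(2θ)/g ⇒ sin(2θ) = gR/v₀² = 9.80 × 351 / 64.4² = 0.8294.
2θ = 56.04° or 180° − 56.04° = 124.0°, so θ = 28.02° or 61.98°.
The smaller angle is 28.02°.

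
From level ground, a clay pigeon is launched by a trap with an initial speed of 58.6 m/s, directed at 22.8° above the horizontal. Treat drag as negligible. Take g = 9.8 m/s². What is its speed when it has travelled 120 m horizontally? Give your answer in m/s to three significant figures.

54.0 m/s

Resolve: vₓ = 58.60 cos 22.8° = 54.02 m/s and v_y0 = 58.60 sin 22.8° = 22.71 m/s.
x = vₓ t ⇒ t = 120/54.02 = 2.221 s.
Vertical velocity there: v_y = v_y0 − g t = 22.71 − 9.80 × 2.221 = 0.9392 m/s.
Speed: √(vₓ² + v_y²) = √(54.02² + 0.9392²) = 54.03 m/s.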